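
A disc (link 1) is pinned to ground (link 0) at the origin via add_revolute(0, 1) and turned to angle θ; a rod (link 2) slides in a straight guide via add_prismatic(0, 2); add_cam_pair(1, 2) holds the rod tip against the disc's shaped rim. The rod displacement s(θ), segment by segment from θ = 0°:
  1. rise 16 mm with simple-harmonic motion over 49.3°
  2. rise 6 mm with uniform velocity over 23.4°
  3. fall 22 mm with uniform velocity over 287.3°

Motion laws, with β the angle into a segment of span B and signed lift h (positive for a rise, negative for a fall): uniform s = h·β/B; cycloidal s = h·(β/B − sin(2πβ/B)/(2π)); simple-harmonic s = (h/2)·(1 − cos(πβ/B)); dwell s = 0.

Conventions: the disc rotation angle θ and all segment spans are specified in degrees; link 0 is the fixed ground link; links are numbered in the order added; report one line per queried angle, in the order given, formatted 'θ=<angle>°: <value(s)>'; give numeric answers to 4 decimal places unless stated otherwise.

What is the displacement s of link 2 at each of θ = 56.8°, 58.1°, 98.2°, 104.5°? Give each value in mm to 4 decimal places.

segment 1 (0° to 49.3°, simple-harmonic, h = 16) is passed completely: s = 0.0000 + (16) = 16.0000
θ = 56.8° falls in segment 2 (49.3° to 72.7°, uniform, h = 6): β = 56.8 − 49.3 = 7.5°, B = 23.4°; Δs = 6·7.5/23.4 = 1.9231; s = 16.0000 + 1.9231 = 17.9231
θ = 58.1° falls in segment 2 (49.3° to 72.7°, uniform, h = 6): β = 58.1 − 49.3 = 8.8°, B = 23.4°; Δs = 6·8.8/23.4 = 2.2564; s = 16.0000 + 2.2564 = 18.2564
segment 2 (49.3° to 72.7°, uniform, h = 6) is passed completely: s = 16.0000 + (6) = 22.0000
θ = 98.2° falls in segment 3 (72.7° to 360°, uniform, h = -22): β = 98.2 − 72.7 = 25.5°, B = 287.3°; Δs = -22·25.5/287.3 = -1.9527; s = 22.0000 − 1.9527 = 20.0473
θ = 104.5° falls in segment 3 (72.7° to 360°, uniform, h = -22): β = 104.5 − 72.7 = 31.8°, B = 287.3°; Δs = -22·31.8/287.3 = -2.4351; s = 22.0000 − 2.4351 = 19.5649

θ=56.8°: 17.9231
θ=58.1°: 18.2564
θ=98.2°: 20.0473
θ=104.5°: 19.5649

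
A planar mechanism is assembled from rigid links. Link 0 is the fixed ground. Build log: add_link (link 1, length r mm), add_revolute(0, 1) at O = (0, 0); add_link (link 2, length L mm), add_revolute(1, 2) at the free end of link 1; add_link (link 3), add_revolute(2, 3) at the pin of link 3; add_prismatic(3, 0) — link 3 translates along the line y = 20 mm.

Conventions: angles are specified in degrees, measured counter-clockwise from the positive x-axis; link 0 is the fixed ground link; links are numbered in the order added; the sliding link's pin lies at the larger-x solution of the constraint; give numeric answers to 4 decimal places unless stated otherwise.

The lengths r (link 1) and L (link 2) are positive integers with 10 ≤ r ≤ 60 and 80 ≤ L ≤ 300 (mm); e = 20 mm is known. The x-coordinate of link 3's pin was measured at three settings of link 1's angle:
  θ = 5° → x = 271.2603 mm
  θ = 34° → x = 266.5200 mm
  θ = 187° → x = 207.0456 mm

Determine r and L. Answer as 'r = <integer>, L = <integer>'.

constraint per measurement: (x − r cos θ)² + (r sin θ − e)² = L²
subtracting the θ₁ and θ₂ equations cancels the r² and L² terms:
r = (x₁² − x₂²) / (2[(x₁cos θ₁ + e sin θ₁) − (x₂cos θ₂ + e sin θ₂)]) = 31.9997 → r = 32
L² = (x₁ − r cos θ₁)² + (r sin θ₁ − e)² = 57599.9944 → L = 240.0000 → L = 240
check at θ₃=187°: x = 207.0456 (printed 207.0456) ✓

r = 32, L = 240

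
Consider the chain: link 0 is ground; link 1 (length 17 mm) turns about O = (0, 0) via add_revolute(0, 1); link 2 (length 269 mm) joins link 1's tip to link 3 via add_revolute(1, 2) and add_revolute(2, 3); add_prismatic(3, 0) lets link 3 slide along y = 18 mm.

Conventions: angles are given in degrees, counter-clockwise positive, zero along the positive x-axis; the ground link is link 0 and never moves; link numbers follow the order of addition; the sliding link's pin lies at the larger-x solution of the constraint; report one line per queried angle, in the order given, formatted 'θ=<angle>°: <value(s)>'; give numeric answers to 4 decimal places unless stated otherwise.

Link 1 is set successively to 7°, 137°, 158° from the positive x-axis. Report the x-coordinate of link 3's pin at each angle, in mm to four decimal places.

geometry: r = 17 mm, L = 269 mm, e = 18 mm
θ=7°: crank pin P = (r cos θ, r sin θ) = (16.873285, 2.071779)
θ=7°: h = r sin θ − e = 2.071779 − 18 = -15.928221
θ=7°: x = r cos θ + √(L² − h²) = 16.873285 + 268.528009 = 285.401294
θ=137°: crank pin P = (r cos θ, r sin θ) = (-12.433013, 11.593972)
θ=137°: h = r sin θ − e = 11.593972 − 18 = -6.406028
θ=137°: x = r cos θ + √(L² − h²) = -12.433013 + 268.923712 = 256.490699
θ=158°: crank pin P = (r cos θ, r sin θ) = (-15.762126, 6.368312)
θ=158°: h = r sin θ − e = 6.368312 − 18 = -11.631688
θ=158°: x = r cos θ + √(L² − h²) = -15.762126 + 268.748402 = 252.986277

θ=7°: 285.4013
θ=137°: 256.4907
θ=158°: 252.9863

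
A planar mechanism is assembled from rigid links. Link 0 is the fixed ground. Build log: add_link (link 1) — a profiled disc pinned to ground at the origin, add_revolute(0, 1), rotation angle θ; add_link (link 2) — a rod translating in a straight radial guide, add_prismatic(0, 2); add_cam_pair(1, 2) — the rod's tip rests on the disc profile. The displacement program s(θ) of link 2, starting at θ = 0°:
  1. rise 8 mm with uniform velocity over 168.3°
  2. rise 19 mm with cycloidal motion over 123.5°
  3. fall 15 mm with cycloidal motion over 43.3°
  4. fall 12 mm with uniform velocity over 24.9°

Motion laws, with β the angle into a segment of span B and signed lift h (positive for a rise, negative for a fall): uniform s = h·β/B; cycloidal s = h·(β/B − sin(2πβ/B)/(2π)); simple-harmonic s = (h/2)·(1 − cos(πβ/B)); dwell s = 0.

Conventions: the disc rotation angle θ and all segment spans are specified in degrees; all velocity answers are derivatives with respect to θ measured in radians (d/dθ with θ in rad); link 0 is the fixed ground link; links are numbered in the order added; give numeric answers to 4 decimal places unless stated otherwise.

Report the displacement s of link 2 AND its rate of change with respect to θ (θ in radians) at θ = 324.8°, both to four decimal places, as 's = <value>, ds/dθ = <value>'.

seg 1 [0°–168.3°] uniform, h=8: full span → s += 8 → s = 8.0000
seg 2 [168.3°–291.8°] cycloidal, h=19: full span → s += 19 → s = 27.0000
seg 3 [291.8°–335.1°] cycloidal, h=-15: θ=324.8° here. β=33, B=43.3. -15·(0.7621 − sin(2π·0.7621)/(2π)) = -13.8123 → s = 13.1877
velocity in seg [291.8°–335.1°] (cycloidal), θ in radians: β = 33° = 0.5760 rad, B = 43.3° = 0.7557 rad; ds/dθ = (h/B)(1 − cos(2πβ/B)) = ((-15)/0.7557)(1 − cos(2π·0.7621)) = -18.337796 mm/rad

s = 13.1877, ds/dθ = -18.3378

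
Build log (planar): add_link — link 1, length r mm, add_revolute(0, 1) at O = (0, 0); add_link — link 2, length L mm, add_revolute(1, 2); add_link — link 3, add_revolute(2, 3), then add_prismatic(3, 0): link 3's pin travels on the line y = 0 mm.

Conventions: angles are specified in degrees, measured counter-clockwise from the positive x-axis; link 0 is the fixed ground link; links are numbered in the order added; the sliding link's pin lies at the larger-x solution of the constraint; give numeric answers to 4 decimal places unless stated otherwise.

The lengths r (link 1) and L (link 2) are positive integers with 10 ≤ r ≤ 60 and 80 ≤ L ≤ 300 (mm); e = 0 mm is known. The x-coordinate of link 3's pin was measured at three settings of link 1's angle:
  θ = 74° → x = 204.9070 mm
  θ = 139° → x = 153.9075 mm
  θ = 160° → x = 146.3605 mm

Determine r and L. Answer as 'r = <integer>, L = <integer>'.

constraint per measurement: (x − r cos θ)² + (r sin θ − e)² = L²
subtracting the θ₁ and θ₂ equations cancels the r² and L² terms:
r = (x₁² − x₂²) / (2[(x₁cos θ₁ + e sin θ₁) − (x₂cos θ₂ + e sin θ₂)]) = 53.0000 → r = 53
L² = (x₁ − r cos θ₁)² + (r sin θ₁ − e)² = 38808.9961 → L = 197.0000 → L = 197
check at θ₃=160°: x = 146.3605 (printed 146.3605) ✓

r = 53, L = 197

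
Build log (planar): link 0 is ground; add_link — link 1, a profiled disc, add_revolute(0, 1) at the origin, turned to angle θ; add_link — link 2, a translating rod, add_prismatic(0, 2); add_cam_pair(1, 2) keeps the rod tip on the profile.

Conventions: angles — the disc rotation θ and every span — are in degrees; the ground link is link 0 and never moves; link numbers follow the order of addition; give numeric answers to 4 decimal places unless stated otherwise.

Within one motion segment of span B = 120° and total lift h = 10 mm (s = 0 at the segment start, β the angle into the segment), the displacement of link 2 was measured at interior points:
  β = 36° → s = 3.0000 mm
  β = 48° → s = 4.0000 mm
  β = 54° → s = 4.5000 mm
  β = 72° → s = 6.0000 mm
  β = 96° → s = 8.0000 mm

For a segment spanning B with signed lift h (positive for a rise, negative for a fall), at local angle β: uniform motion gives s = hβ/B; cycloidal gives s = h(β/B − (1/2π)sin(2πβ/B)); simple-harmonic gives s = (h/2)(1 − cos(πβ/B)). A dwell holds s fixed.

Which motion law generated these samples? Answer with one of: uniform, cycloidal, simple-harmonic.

candidates at β/B = r: uniform s = h·r (linear in β); cycloidal s = h·(r − sin(2πr)/(2π)); simple-harmonic s = (h/2)(1 − cos(πr))
β=36°: printed 3.0000 | uniform 3.0000, cycloidal 1.4863, simple-harmonic 2.0611
β=48°: printed 4.0000 | uniform 4.0000, cycloidal 3.0645, simple-harmonic 3.4549
β=54°: printed 4.5000 | uniform 4.5000, cycloidal 4.0082, simple-harmonic 4.2178
β=72°: printed 6.0000 | uniform 6.0000, cycloidal 6.9355, simple-harmonic 6.5451
β=96°: printed 8.0000 | uniform 8.0000, cycloidal 9.5137, simple-harmonic 9.0451
only one law matches every sample → uniform

uniform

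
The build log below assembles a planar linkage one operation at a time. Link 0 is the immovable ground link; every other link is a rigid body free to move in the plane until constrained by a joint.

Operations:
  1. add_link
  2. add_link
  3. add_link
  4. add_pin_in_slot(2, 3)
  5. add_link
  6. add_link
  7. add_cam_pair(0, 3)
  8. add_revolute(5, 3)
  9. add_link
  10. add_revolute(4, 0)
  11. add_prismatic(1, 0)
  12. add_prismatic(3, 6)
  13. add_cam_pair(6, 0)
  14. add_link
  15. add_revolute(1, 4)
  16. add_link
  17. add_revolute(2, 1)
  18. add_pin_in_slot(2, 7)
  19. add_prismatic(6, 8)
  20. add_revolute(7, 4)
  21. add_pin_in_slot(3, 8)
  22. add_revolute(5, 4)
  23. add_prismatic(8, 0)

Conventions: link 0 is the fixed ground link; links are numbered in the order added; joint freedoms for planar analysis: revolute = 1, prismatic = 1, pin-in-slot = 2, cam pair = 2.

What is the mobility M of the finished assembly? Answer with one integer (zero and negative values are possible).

link 0 = ground. State L|J1|J2 = 1|0|0
+link1  2|0|0
+link2  3|0|0
+link3  4|0|0
PS(2,3) f=2→J2  4|0|1
+link4  5|0|1
+link5  6|0|1
C(0,3) f=2→J2  6|0|2
R(5,3) f=1→J1  6|1|2
+link6  7|1|2
R(4,0) f=1→J1  7|2|2
P(1,0) f=1→J1  7|3|2
P(3,6) f=1→J1  7|4|2
C(6,0) f=2→J2  7|4|3
+link7  8|4|3
R(1,4) f=1→J1  8|5|3
+link8  9|5|3
R(2,1) f=1→J1  9|6|3
PS(2,7) f=2→J2  9|6|4
P(6,8) f=1→J1  9|7|4
R(7,4) f=1→J1  9|8|4
PS(3,8) f=2→J2  9|8|5
R(5,4) f=1→J1  9|9|5
P(8,0) f=1→J1  9|10|5
M = 3(9−1)−2·10−5 = 24−20−5 = -1

M = -1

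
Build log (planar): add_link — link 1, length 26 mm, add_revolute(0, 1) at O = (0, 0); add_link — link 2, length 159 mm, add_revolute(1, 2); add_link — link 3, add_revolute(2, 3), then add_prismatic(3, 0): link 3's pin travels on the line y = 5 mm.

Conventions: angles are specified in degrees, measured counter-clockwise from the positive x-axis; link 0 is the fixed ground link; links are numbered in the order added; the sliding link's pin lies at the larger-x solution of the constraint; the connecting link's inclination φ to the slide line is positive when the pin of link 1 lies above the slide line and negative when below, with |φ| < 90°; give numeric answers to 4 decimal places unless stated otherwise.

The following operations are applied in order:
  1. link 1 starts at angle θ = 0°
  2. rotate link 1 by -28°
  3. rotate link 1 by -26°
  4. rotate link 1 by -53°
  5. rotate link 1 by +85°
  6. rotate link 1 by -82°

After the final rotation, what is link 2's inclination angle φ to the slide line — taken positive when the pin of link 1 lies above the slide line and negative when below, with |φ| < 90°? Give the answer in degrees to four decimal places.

geometry: r = 26 mm, L = 159 mm, e = 5 mm; θ starts at 0°
rotate link 1 by -28°: θ ← 0° -28° = -28°
rotate link 1 by -26°: θ ← -28° -26° = -54°
rotate link 1 by -53°: θ ← -54° -53° = -107°
rotate link 1 by +85°: θ ← -107° +85° = -22°
rotate link 1 by -82°: θ ← -22° -82° = -104°
h = r sin θ − e = -25.227689 − 5 = -30.227689
sin φ = h / L = -30.227689 / 159 = -0.19011125
φ = arcsin(-0.19011125) = -10.959277°

-10.9593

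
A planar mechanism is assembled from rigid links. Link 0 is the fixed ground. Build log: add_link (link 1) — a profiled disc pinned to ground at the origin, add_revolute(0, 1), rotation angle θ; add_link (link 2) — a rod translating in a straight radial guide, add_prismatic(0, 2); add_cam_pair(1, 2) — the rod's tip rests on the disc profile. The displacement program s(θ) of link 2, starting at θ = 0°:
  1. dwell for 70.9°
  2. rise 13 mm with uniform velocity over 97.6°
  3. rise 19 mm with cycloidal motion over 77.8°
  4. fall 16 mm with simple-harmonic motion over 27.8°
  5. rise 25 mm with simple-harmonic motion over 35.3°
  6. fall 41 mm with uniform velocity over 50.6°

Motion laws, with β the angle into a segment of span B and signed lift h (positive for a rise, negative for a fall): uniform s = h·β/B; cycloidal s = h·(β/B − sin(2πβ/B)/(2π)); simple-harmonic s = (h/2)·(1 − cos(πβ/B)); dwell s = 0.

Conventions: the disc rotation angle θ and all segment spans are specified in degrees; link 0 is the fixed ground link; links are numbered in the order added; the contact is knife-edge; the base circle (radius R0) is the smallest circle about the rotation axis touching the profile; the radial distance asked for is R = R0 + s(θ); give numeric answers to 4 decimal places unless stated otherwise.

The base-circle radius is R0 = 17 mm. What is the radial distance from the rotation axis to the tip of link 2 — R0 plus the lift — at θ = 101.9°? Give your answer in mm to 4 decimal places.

seg 1 [0°–70.9°] dwell: s stays 0.0000
seg 2 [70.9°–168.5°] uniform, h=13: θ=101.9° here. β=31, B=97.6. 13·31/97.6 = 4.1291 → s = 4.1291
R = R0 + s = 17 + 4.1291 = 21.1291

21.1291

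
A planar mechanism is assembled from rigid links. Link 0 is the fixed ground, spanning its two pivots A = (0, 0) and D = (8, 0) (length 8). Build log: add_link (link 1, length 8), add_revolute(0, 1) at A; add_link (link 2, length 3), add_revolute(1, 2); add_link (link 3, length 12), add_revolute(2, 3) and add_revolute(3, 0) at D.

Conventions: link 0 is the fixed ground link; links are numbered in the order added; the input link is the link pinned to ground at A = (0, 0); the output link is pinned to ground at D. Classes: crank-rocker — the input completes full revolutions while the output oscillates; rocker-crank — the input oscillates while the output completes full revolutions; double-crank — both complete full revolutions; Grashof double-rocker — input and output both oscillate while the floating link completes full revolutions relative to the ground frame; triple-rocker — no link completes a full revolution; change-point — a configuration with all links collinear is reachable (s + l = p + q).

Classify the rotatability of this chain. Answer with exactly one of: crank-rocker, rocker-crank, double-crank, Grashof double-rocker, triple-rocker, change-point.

lengths: ground=8, input=8, coupler=3, output=12
sorted: s=3 (shortest), l=12 (longest), p+q=16
s + l = 15 vs p + q = 16
s + l < p + q (Grashof) with shortest = coupler link → Grashof double-rocker

Grashof double-rocker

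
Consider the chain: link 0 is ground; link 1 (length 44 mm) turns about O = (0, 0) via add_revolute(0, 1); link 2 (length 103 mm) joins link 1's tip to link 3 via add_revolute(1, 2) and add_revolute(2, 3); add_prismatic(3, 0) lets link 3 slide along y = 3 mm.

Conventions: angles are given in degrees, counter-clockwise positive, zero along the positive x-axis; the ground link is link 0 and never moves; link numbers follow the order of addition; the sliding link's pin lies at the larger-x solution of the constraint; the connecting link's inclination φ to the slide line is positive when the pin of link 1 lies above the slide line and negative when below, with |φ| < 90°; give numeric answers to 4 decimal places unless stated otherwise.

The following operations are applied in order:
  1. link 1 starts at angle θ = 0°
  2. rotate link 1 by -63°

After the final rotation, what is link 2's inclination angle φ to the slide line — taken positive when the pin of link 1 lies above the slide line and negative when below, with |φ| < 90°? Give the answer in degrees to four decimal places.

geometry: r = 44 mm, L = 103 mm, e = 3 mm; θ starts at 0°
rotate link 1 by -63°: θ ← 0° -63° = -63°
h = r sin θ − e = -39.204287 − 3 = -42.204287
sin φ = h / L = -42.204287 / 103 = -0.40975036
φ = arcsin(-0.40975036) = -24.189154°

-24.1892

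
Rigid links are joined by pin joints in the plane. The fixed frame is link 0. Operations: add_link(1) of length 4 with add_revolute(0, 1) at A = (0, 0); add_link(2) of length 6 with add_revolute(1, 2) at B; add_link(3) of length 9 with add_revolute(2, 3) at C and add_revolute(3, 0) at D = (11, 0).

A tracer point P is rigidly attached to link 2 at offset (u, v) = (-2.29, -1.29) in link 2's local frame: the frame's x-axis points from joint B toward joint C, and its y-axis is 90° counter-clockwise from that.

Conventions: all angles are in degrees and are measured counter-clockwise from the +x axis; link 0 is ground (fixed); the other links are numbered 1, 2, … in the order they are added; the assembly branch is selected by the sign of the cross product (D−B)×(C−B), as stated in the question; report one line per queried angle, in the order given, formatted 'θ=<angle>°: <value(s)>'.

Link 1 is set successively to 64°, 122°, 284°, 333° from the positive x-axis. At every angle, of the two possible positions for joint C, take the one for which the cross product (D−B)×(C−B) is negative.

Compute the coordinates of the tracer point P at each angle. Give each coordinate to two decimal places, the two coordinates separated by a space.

A=(0,0), D=(11.00,0)
θ=64°: B = A + 4.00·(cos64°, sin64°) = (1.7535, 3.5952)
θ=64°: |BD| = 9.9209
θ=64°: circle(B,6.00) ∩ circle(D,9.00): a=2.6925, h=5.3620
θ=64°:   candidates: C₊=(6.2060,7.6170) cross=53.195; C₋=(2.3199,-2.3780) cross=-53.195
θ=64°:   branch - wants cross < 0 → take C=(2.3199,-2.3780) (cross=-53.195)
θ=64°: ex = (C−B)/|BC| = (0.0944,-0.9955); ey = (0.9955,0.0944)
θ=64°: P = B + -2.29·ex + -1.29·ey = (0.2531,5.7532)
θ=122°: B = A + 4.00·(cos122°, sin122°) = (-2.1197, 3.3922)
θ=122°: |BD| = 13.5511
θ=122°: circle(B,6.00) ∩ circle(D,9.00): a=5.1152, h=3.1361
θ=122°:   candidates: C₊=(3.6177,5.1480) cross=42.497; C₋=(2.0476,-0.9245) cross=-42.497
θ=122°:   branch - wants cross < 0 → take C=(2.0476,-0.9245) (cross=-42.497)
θ=122°: ex = (C−B)/|BC| = (0.6945,-0.7194); ey = (0.7194,0.6945)
θ=122°: P = B + -2.29·ex + -1.29·ey = (-4.6383,4.1438)
θ=284°: B = A + 4.00·(cos284°, sin284°) = (0.9677, -3.8812)
θ=284°: |BD| = 10.7569
θ=284°: circle(B,6.00) ∩ circle(D,9.00): a=3.2868, h=5.0197
θ=284°:   candidates: C₊=(2.2219,1.9863) cross=53.996; C₋=(5.8442,-7.3768) cross=-53.996
θ=284°:   branch - wants cross < 0 → take C=(5.8442,-7.3768) (cross=-53.996)
θ=284°: ex = (C−B)/|BC| = (0.8128,-0.5826); ey = (0.5826,0.8128)
θ=284°: P = B + -2.29·ex + -1.29·ey = (-1.6451,-3.5955)
θ=333°: B = A + 4.00·(cos333°, sin333°) = (3.5640, -1.8160)
θ=333°: |BD| = 7.6545
θ=333°: circle(B,6.00) ∩ circle(D,9.00): a=0.8878, h=5.9340
θ=333°:   candidates: C₊=(3.0187,4.1592) cross=45.421; C₋=(5.8343,-7.3699) cross=-45.421
θ=333°:   branch - wants cross < 0 → take C=(5.8343,-7.3699) (cross=-45.421)
θ=333°: ex = (C−B)/|BC| = (0.3784,-0.9257); ey = (0.9257,0.3784)
θ=333°: P = B + -2.29·ex + -1.29·ey = (1.5035,-0.1843)

θ=64°: 0.25 5.75
θ=122°: -4.64 4.14
θ=284°: -1.65 -3.60
θ=333°: 1.50 -0.18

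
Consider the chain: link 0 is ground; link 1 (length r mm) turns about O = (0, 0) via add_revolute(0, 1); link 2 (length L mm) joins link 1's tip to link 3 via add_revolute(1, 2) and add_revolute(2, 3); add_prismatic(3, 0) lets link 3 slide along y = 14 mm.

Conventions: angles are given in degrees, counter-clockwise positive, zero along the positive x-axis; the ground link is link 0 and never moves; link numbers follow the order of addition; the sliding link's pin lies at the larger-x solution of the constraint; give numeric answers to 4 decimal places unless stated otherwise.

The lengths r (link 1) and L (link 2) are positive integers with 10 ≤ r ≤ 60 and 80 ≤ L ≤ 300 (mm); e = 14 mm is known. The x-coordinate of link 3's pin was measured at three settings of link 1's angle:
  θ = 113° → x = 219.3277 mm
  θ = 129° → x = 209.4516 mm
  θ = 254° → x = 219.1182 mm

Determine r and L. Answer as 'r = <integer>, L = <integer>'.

constraint per measurement: (x − r cos θ)² + (r sin θ − e)² = L²
subtracting the θ₁ and θ₂ equations cancels the r² and L² terms:
r = (x₁² − x₂²) / (2[(x₁cos θ₁ + e sin θ₁) − (x₂cos θ₂ + e sin θ₂)]) = 44.0002 → r = 44
L² = (x₁ − r cos θ₁)² + (r sin θ₁ − e)² = 56644.0161 → L = 238.0000 → L = 238
check at θ₃=254°: x = 219.1182 (printed 219.1182) ✓

r = 44, L = 238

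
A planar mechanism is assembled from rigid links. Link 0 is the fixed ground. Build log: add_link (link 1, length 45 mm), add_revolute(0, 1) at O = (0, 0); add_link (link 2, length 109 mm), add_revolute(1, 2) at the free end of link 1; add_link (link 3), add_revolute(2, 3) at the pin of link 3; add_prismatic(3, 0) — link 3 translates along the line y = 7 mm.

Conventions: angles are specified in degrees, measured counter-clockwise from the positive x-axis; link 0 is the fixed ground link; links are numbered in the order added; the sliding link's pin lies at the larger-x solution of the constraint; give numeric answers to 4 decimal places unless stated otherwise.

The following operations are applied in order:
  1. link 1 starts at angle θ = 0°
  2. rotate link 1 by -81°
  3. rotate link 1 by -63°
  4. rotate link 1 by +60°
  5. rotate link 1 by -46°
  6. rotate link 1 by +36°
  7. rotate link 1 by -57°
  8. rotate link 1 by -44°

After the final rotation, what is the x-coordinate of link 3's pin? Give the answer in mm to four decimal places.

geometry: r = 45 mm, L = 109 mm, e = 7 mm; θ starts at 0°
rotate link 1 by -81°: θ ← 0° -81° = -81°
rotate link 1 by -63°: θ ← -81° -63° = -144°
rotate link 1 by +60°: θ ← -144° +60° = -84°
rotate link 1 by -46°: θ ← -84° -46° = -130°
rotate link 1 by +36°: θ ← -130° +36° = -94°
rotate link 1 by -57°: θ ← -94° -57° = -151°
rotate link 1 by -44°: θ ← -151° -44° = -195°
crank pin P = (r cos θ, r sin θ) = (-43.466662, 11.646857)
h = r sin θ − e = 11.646857 − 7 = 4.646857
x = r cos θ + √(L² − h²) = -43.466662 + 108.900903 = 65.434241

65.4342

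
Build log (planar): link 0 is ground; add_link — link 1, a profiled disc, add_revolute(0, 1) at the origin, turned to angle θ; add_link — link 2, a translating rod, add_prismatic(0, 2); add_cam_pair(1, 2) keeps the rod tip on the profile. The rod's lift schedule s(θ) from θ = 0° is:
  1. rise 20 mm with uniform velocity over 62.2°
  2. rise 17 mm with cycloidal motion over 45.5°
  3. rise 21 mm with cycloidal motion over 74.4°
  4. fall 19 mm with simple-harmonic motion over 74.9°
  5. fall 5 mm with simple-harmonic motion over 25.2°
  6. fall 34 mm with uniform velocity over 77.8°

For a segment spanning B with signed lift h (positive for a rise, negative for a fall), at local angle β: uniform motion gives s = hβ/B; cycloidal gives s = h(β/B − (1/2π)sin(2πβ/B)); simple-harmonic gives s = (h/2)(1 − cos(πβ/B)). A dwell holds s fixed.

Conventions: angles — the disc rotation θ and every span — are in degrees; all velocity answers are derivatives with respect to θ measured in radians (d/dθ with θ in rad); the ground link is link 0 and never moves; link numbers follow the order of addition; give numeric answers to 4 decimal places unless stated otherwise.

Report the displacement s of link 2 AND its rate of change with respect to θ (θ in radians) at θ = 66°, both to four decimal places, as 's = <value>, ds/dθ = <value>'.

seg 1 [0°–62.2°] uniform, h=20: full span → s += 20 → s = 20.0000
seg 2 [62.2°–107.7°] cycloidal, h=17: θ=66° here. β=3.8, B=45.5. 17·(0.0835 − sin(2π·0.0835)/(2π)) = 0.0643 → s = 20.0643
velocity in seg [62.2°–107.7°] (cycloidal), θ in radians: β = 3.8° = 0.0663 rad, B = 45.5° = 0.7941 rad; ds/dθ = (h/B)(1 − cos(2πβ/B)) = (17/0.7941)(1 − cos(2π·0.0835)) = 2.880353 mm/rad

s = 20.0643, ds/dθ = 2.8804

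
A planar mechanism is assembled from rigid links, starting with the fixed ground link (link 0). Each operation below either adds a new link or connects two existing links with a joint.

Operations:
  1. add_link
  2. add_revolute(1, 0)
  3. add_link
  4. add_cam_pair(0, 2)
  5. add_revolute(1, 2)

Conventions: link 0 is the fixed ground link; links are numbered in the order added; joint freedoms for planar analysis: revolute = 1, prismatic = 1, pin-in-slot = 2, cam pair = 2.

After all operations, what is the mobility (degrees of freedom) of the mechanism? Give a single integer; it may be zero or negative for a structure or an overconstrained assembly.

link 0 = ground. State L|J1|J2 = 1|0|0
+link1  2|0|0
R(1,0) f=1→J1  2|1|0
+link2  3|1|0
C(0,2) f=2→J2  3|1|1
R(1,2) f=1→J1  3|2|1
M = 3(3−1)−2·2−1 = 6−4−1 = 1

M = 1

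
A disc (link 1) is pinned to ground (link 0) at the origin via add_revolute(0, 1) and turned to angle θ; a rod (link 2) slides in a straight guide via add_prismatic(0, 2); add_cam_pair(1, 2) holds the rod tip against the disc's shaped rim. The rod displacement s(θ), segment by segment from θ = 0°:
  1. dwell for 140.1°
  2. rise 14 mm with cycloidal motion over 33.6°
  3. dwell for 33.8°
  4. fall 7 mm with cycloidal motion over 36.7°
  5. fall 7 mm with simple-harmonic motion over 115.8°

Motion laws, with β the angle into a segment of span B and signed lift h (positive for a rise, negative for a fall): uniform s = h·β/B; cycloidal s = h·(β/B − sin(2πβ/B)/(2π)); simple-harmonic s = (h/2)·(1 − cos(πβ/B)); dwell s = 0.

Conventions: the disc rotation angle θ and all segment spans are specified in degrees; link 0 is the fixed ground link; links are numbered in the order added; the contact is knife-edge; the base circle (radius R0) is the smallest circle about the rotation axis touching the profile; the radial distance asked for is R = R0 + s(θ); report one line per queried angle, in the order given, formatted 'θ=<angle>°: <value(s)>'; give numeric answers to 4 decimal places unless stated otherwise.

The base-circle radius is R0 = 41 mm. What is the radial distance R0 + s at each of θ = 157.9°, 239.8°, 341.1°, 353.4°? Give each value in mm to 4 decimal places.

segment 1 (0° to 140.1°, dwell): s unchanged at 0.0000
θ = 157.9° falls in segment 2 (140.1° to 173.7°, cycloidal, h = 14): β = 157.9 − 140.1 = 17.8°, B = 33.6°; Δs = 14·(0.5298 − sin(2π·0.5298)/(2π)) = 7.8309; s = 0.0000 + 7.8309 = 7.8309
segment 2 (140.1° to 173.7°, cycloidal, h = 14) is passed completely: s = 0.0000 + (14) = 14.0000
segment 3 (173.7° to 207.5°, dwell): s unchanged at 14.0000
θ = 239.8° falls in segment 4 (207.5° to 244.2°, cycloidal, h = -7): β = 239.8 − 207.5 = 32.3°, B = 36.7°; Δs = -7·(0.8801 − sin(2π·0.8801)/(2π)) = -6.9228; s = 14.0000 − 6.9228 = 7.0772
segment 4 (207.5° to 244.2°, cycloidal, h = -7) is passed completely: s = 14.0000 + (-7) = 7.0000
θ = 341.1° falls in segment 5 (244.2° to 360°, simple-harmonic, h = -7): β = 341.1 − 244.2 = 96.9°, B = 115.8°; Δs = -7/2·(1 − cos(π·0.8368)) = -6.5499; s = 7.0000 − 6.5499 = 0.4501
θ = 353.4° falls in segment 5 (244.2° to 360°, simple-harmonic, h = -7): β = 353.4 − 244.2 = 109.2°, B = 115.8°; Δs = -7/2·(1 − cos(π·0.9430)) = -6.9440; s = 7.0000 − 6.9440 = 0.0560
θ=157.9°: R = R0 + s = 41 + 7.8309 = 48.8309
θ=239.8°: R = R0 + s = 41 + 7.0772 = 48.0772
θ=341.1°: R = R0 + s = 41 + 0.4501 = 41.4501
θ=353.4°: R = R0 + s = 41 + 0.0560 = 41.0560

θ=157.9°: 48.8309
θ=239.8°: 48.0772
θ=341.1°: 41.4501
θ=353.4°: 41.0560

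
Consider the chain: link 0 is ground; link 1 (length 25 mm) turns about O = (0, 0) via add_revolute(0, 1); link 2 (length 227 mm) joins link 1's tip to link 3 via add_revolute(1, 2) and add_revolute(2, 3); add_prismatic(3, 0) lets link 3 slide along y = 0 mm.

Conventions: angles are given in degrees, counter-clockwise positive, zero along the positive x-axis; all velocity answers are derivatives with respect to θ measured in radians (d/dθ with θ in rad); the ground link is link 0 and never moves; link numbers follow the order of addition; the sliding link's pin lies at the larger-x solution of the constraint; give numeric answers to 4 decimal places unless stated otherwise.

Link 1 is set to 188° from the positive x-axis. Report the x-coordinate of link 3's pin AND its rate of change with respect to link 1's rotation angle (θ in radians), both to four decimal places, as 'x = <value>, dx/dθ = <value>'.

geometry: r = 25 mm, L = 227 mm, e = 0 mm
crank pin P = (r cos θ, r sin θ) = (-24.756702, -3.479328)
h = r sin θ − e = -3.479328 − 0 = -3.479328
x = r cos θ + √(L² − h²) = -24.756702 + 226.973334 = 202.216632
dx/dθ = −r sin θ − h·r cos θ/√(L² − h²) (θ in radians; h = -3.479328) = 3.099826

x = 202.2166, dx/dθ = 3.0998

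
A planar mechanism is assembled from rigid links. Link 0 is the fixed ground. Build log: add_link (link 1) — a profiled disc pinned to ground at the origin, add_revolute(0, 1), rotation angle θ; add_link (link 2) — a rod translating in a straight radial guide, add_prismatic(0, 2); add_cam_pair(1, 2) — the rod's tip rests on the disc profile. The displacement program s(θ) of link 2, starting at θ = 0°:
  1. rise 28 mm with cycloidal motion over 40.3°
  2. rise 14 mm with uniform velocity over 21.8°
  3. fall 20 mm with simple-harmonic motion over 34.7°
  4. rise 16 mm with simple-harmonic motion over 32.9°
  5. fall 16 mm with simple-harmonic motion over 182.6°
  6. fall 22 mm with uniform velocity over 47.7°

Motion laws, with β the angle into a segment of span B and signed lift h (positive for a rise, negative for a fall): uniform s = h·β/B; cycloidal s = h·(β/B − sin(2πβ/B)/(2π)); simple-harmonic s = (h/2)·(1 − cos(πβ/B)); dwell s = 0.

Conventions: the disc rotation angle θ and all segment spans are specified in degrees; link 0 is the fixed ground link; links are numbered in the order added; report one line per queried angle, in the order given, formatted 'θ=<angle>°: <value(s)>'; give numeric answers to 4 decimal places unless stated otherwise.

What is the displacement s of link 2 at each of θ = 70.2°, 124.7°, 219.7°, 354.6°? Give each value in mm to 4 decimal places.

seg 1 [0°–40.3°] cycloidal, h=28: full span → s += 28 → s = 28.0000
seg 2 [40.3°–62.1°] uniform, h=14: full span → s += 14 → s = 42.0000
seg 3 [62.1°–96.8°] simple-harmonic, h=-20: θ=70.2° here. β=8.1, B=34.7. -20/2·(1 − cos(π·0.2334)) = -2.5706 → s = 39.4294
seg 3 [62.1°–96.8°] simple-harmonic, h=-20: full span → s += -20 → s = 22.0000
seg 4 [96.8°–129.7°] simple-harmonic, h=16: θ=124.7° here. β=27.9, B=32.9. 16/2·(1 − cos(π·0.8480)) = 15.1054 → s = 37.1054
seg 4 [96.8°–129.7°] simple-harmonic, h=16: full span → s += 16 → s = 38.0000
seg 5 [129.7°–312.3°] simple-harmonic, h=-16: θ=219.7° here. β=90, B=182.6. -16/2·(1 − cos(π·0.4929)) = -7.8211 → s = 30.1789
seg 5 [129.7°–312.3°] simple-harmonic, h=-16: full span → s += -16 → s = 22.0000
seg 6 [312.3°–360°] uniform, h=-22: θ=354.6° here. β=42.3, B=47.7. -22·42.3/47.7 = -19.5094 → s = 2.4906

θ=70.2°: 39.4294
θ=124.7°: 37.1054
θ=219.7°: 30.1789
θ=354.6°: 2.4906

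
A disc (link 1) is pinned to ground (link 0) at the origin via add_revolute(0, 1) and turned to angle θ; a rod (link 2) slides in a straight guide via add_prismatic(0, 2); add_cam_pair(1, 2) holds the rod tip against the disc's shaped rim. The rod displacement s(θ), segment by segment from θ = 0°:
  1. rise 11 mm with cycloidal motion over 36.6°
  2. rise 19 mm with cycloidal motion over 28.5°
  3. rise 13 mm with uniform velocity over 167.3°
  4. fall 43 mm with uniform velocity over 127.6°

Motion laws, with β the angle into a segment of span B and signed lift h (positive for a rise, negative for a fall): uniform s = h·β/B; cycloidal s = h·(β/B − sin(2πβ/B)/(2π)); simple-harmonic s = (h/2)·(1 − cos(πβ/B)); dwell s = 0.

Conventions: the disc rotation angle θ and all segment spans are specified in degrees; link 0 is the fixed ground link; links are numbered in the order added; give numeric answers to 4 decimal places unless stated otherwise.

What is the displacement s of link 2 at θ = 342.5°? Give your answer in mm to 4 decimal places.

segment 1 (0° to 36.6°, cycloidal, h = 11) is passed completely: s = 0.0000 + (11) = 11.0000
segment 2 (36.6° to 65.1°, cycloidal, h = 19) is passed completely: s = 11.0000 + (19) = 30.0000
segment 3 (65.1° to 232.4°, uniform, h = 13) is passed completely: s = 30.0000 + (13) = 43.0000
θ = 342.5° falls in segment 4 (232.4° to 360°, uniform, h = -43): β = 342.5 − 232.4 = 110.1°, B = 127.6°; Δs = -43·110.1/127.6 = -37.1027; s = 43.0000 − 37.1027 = 5.8973

5.8973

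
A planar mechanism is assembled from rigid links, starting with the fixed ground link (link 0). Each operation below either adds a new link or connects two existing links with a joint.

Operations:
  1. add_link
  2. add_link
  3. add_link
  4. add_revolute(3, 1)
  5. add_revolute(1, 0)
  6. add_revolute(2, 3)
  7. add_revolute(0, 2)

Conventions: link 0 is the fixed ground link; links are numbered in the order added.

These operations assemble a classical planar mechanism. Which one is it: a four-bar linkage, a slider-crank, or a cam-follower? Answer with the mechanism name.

links: 4 (incl. ground); joints: 4 revolute, 0 prismatic, 0 higher (cam) pair, forming one closed loop
4 links in a single 4R loop → four-bar linkage

four-bar linkage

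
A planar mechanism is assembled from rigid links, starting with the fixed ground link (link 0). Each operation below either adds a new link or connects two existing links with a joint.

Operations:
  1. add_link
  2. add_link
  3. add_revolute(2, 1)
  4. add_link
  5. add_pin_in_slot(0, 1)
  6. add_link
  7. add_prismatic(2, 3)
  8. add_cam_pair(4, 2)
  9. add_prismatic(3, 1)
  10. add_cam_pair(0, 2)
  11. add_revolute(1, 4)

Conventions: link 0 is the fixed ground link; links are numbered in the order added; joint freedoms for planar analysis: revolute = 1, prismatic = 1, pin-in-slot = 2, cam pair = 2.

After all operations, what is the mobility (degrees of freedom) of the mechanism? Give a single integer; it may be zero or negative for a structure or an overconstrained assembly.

L=1 J1=0 J2=0
add link → L=2 J1=0 J2=0
add link → L=3 J1=0 J2=0
R@2,1 dof=1 J1 → L=3 J1=1 J2=0
add link → L=4 J1=1 J2=0
PS@0,1 dof=2 J2 → L=4 J1=1 J2=1
add link → L=5 J1=1 J2=1
P@2,3 dof=1 J1 → L=5 J1=2 J2=1
C@4,2 dof=2 J2 → L=5 J1=2 J2=2
P@3,1 dof=1 J1 → L=5 J1=3 J2=2
C@0,2 dof=2 J2 → L=5 J1=3 J2=3
R@1,4 dof=1 J1 → L=5 J1=4 J2=3
M=3(L−1)−2J1−J2=3·4−2·4−3=1

M = 1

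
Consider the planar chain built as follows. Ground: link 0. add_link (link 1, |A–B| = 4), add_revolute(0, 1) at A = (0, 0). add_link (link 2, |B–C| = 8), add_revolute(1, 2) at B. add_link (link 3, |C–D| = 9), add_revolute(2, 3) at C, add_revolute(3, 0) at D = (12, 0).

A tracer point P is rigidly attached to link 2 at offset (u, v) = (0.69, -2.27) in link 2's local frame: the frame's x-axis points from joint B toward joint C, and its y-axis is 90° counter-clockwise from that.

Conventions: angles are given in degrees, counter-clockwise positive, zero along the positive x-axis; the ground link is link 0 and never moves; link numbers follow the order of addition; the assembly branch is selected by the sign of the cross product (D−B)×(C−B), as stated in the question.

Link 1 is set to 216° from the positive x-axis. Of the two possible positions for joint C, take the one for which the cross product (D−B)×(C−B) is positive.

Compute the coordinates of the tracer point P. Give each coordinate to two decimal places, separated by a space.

A=(0,0), D=(12.00,0)
B = A + 4.00·(cos216°, sin216°) = (-3.2361, -2.3511)
|BD| = 15.4164
circle(B,8.00) ∩ circle(D,9.00): a=7.1568, h=3.5749
  candidates: C₊=(3.2919,2.2734) cross=55.111; C₋=(4.3823,-4.7927) cross=-55.111
  branch + wants cross > 0 → take C=(3.2919,2.2734) (cross=55.111)
ex = (C−B)/|BC| = (0.8160,0.5781); ey = (-0.5781,0.8160)
P = B + 0.69·ex + -2.27·ey = (-1.3608,-3.8046)

-1.36 -3.80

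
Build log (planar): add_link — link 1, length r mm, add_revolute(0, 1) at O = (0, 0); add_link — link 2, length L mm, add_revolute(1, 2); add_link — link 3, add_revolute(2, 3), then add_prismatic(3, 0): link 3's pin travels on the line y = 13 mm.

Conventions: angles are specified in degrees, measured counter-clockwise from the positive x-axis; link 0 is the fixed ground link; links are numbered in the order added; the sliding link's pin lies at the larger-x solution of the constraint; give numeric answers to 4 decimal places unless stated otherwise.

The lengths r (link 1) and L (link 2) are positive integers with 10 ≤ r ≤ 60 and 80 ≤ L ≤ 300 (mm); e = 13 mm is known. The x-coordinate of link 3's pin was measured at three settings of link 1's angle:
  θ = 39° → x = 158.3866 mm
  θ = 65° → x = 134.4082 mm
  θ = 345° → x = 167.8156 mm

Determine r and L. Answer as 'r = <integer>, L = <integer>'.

constraint per measurement: (x − r cos θ)² + (r sin θ − e)² = L²
subtracting the θ₁ and θ₂ equations cancels the r² and L² terms:
r = (x₁² − x₂²) / (2[(x₁cos θ₁ + e sin θ₁) − (x₂cos θ₂ + e sin θ₂)]) = 56.0000 → r = 56
L² = (x₁ − r cos θ₁)² + (r sin θ₁ − e)² = 13688.9998 → L = 117.0000 → L = 117
check at θ₃=345°: x = 167.8156 (printed 167.8156) ✓

r = 56, L = 117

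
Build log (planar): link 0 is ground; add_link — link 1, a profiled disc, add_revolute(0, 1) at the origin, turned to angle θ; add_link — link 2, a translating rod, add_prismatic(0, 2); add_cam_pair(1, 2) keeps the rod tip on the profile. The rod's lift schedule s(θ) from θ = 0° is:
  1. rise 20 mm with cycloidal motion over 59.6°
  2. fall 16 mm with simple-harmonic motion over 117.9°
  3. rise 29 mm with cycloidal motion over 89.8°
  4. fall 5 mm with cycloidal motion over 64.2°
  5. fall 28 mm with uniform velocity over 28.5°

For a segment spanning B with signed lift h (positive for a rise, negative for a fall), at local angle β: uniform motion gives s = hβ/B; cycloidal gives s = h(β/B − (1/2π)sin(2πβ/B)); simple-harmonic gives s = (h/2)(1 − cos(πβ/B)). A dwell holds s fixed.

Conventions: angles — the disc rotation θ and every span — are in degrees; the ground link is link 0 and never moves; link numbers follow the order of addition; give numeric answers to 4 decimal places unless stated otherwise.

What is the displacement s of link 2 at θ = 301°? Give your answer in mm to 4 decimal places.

seg 1 [0°–59.6°] cycloidal, h=20: full span → s += 20 → s = 20.0000
seg 2 [59.6°–177.5°] simple-harmonic, h=-16: full span → s += -16 → s = 4.0000
seg 3 [177.5°–267.3°] cycloidal, h=29: full span → s += 29 → s = 33.0000
seg 4 [267.3°–331.5°] cycloidal, h=-5: θ=301° here. β=33.7, B=64.2. -5·(0.5249 − sin(2π·0.5249)/(2π)) = -2.7487 → s = 30.2513

30.2513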